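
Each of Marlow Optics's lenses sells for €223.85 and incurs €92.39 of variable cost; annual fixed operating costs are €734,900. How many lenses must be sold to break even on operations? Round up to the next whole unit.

5,591 lenses

Contribution margin per unit = €223.85 − €92.39 = €131.46.
Break-even volume = fixed costs ÷ CM per unit = €734,900 ÷ €131.46 = 5,590.29, so 5,591 lenses.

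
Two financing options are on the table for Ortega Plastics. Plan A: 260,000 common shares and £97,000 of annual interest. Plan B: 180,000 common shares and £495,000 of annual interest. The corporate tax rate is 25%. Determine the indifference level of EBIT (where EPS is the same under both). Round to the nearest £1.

At indifference, (EBIT − 97,000)(1 − t)/260,000 = (EBIT − 495,000)(1 − t)/180,000.
The (1 − t) factor cancels: (EBIT − 97,000) × 180,000 = (EBIT − 495,000) × 260,000.
EBIT × (260,000 − 180,000) = 495,000 × 260,000 − 97,000 × 180,000 = 111,240,000,000, so EBIT = 111,240,000,000 ÷ 80,000 = 1,390,500.00.

£1,390,500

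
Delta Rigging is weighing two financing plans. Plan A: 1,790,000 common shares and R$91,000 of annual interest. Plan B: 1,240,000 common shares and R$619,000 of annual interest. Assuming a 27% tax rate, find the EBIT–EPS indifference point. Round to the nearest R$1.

R$1,809,400

Set EPS_A = EPS_B: (EBIT − R$91,000)(1 − 0.27) ÷ 1,790,000 = (EBIT − R$619,000)(1 − 0.27) ÷ 1,240,000.
Cancelling (1 − t) and cross-multiplying: 1,240,000·(EBIT − 91,000) = 1,790,000·(EBIT − 619,000).
Solving, EBIT = (619,000·1,790,000 − 91,000·1,240,000) / (1,790,000 − 1,240,000) = 995,170,000,000 / 550,000 = 1,809,400.00.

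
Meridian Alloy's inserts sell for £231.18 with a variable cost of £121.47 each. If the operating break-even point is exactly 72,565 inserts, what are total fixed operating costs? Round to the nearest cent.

£7,961,106.15

Each unit contributes £231.18 − £121.47 = £109.71.
Since BE = FC / CM, FC = 72,565 × £109.71 = £7,961,106.15.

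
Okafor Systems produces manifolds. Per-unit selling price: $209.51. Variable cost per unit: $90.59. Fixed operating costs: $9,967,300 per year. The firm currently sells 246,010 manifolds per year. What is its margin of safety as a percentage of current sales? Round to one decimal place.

Unit CM = price − variable cost = $209.51 − $90.59 = $118.92. Break-even units = $9,967,300 ÷ $118.92 = 83,815.17; break-even revenue = 83,815.17 × $209.51 = $17,560,116.24.
Current sales = 246,010 × $209.51 = $51,541,555.10.
Margin of safety = ($51,541,555.10 − $17,560,116.24) ÷ $51,541,555.10 = 65.9%.

65.9%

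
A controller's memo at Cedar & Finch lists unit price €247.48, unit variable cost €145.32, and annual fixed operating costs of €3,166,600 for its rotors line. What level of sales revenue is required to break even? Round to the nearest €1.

Contribution margin per unit = €247.48 − €145.32 = €102.16, a CM ratio of €102.16 ÷ €247.48 = 0.4128.
Break-even revenue = fixed costs × price ÷ CM = €3,166,600 × €247.48 ÷ €102.16 = €7,671,008.

€7,671,008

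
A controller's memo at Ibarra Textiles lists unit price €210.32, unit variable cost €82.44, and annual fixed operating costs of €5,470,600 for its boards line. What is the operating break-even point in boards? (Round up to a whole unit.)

42,780 boards

Each unit contributes €210.32 − €82.44 = €127.88.
Break-even volume = fixed costs ÷ CM per unit = €5,470,600 ÷ €127.88 = 42,779.17, so 42,780 boards.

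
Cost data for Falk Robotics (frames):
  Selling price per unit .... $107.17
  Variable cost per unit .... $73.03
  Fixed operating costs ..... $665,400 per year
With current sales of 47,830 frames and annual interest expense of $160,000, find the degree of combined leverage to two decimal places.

2.02

Contribution at this volume is 47,830 × $34.14 = $1,632,916.20.
Operating income = contribution − fixed costs = $1,632,916.20 − $665,400 = $967,516.20. Interest = $160,000.00, so EBIT − I = $807,516.20.
DCL = contribution ÷ (EBIT − I) = $1,632,916.20 ÷ $807,516.20 = 2.0221.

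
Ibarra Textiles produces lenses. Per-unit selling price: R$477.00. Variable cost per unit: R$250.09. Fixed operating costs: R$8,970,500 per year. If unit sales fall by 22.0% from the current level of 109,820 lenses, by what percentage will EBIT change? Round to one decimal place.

Contribution at this volume is 109,820 × R$226.91 = R$24,919,256.20.
EBIT = R$24,919,256.20 − R$8,970,500 = R$15,948,756.20.
So DOL = total CM / EBIT = R$24,919,256.20 / R$15,948,756.20 = 1.5625.
So EBIT moves 1.5625 × (-22.0%) = -34.4%.

-34.4%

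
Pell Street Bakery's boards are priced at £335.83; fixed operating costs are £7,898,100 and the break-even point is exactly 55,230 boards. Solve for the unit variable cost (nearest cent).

At break-even, FC = Q × (P − VC), so P − VC = £7,898,100 ÷ 55,230 = £143.0038.
Hence VC = price − CM = £335.83 − £143.0038 = £192.83.

£192.83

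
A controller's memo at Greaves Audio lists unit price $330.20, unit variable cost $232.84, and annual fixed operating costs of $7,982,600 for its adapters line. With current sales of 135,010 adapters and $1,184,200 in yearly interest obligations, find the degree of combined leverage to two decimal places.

3.30

Contribution at this volume is 135,010 × $97.36 = $13,144,573.60.
EBIT = $13,144,573.60 − $7,982,600 = $5,161,973.60. Interest = $1,184,200.00.
DOL = $13,144,573.60 ÷ $5,161,973.60 = 2.5464; DFL = $5,161,973.60 ÷ $3,977,773.60 = 1.2977.
Combined leverage = 2.5464 × 1.2977 = 3.3045.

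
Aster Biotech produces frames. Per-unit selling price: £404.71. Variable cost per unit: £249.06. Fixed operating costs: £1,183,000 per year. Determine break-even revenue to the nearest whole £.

Contribution margin per unit = £404.71 − £249.06 = £155.65, a CM ratio of £155.65 ÷ £404.71 = 0.3846.
Break-even sales = FC ÷ CM ratio = £1,183,000 × £404.71 / £155.65 = £3,075,952.

£3,075,952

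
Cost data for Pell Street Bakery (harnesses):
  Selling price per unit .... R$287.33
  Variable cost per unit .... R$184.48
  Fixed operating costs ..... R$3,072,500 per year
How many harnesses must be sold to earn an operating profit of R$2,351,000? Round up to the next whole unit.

52,733 harnesses

Each unit contributes R$287.33 − R$184.48 = R$102.85.
Units = (FC + target) / CM = (R$3,072,500 + R$2,351,000) / R$102.85 = 52,732.13, so 52,733 harnesses.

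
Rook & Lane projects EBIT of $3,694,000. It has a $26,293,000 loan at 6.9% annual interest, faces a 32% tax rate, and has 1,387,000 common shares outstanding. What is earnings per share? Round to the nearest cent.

Pre-tax income = $3,694,000 − $1,814,217.00 = $1,879,783.00.
After tax at 32%: net income = $1,879,783.00 × 0.68 = $1,278,252.44.
EPS = $1,278,252.44 ÷ 1,387,000 = $0.92.

$0.92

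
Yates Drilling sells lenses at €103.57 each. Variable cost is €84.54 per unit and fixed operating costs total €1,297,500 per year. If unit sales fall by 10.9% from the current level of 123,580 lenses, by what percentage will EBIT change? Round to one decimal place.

Total contribution margin = 123,580 × €19.03 = €2,351,727.40.
Subtracting fixed costs: EBIT = €2,351,727.40 − €1,297,500 = €1,054,227.40.
Degree of operating leverage = €2,351,727.40 / €1,054,227.40 = 2.2308.
Operating income changes by 2.2308 × -10.9% = -24.3%.

-24.3%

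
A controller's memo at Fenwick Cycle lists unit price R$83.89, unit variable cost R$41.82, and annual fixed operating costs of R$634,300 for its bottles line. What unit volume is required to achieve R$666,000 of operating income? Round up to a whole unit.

Each unit contributes R$83.89 − R$41.82 = R$42.07.
Need Q such that Q × R$42.07 − R$634,300 = R$666,000, i.e. Q = R$1,300,300 / R$42.07 = 30,908.01 → 30,909.

30,909 bottles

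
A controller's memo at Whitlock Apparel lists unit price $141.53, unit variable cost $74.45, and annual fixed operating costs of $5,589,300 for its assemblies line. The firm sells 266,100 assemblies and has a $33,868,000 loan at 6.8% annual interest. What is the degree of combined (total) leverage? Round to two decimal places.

1.79

Total contribution margin = 266,100 × $67.08 = $17,849,988.00.
Subtracting fixed costs: EBIT = $17,849,988.00 − $5,589,300 = $12,260,688.00. Interest = $2,303,024.00, so EBIT − I = $9,957,664.00.
Degree of total leverage = total CM / (EBIT − interest) = $17,849,988.00 / $9,957,664.00 = 1.7926.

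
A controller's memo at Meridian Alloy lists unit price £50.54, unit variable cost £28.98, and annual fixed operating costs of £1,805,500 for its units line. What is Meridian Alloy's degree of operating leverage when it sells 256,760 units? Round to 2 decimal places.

Contribution at this volume is 256,760 × £21.56 = £5,535,745.60.
Operating income = contribution − fixed costs = £5,535,745.60 − £1,805,500 = £3,730,245.60.
DOL = contribution ÷ EBIT = £5,535,745.60 ÷ £3,730,245.60 = 1.4840.

1.48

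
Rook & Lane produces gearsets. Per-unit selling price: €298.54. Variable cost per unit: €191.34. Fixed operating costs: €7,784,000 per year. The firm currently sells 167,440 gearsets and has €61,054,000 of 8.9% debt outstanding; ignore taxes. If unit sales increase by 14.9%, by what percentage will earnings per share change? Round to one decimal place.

Contribution at this volume is 167,440 × €107.20 = €17,949,568.00.
EBIT = €17,949,568.00 − €7,784,000 = €10,165,568.00.
Interest = €5,433,806.00, so EBIT − I = €4,731,762.00.
Degree of combined leverage = contribution ÷ (EBIT − I) = €17,949,568.00 ÷ €4,731,762.00 = 3.7934.
%ΔEPS = DCL × %ΔSales = 3.7934 × +14.9% = +56.5%.

+56.5%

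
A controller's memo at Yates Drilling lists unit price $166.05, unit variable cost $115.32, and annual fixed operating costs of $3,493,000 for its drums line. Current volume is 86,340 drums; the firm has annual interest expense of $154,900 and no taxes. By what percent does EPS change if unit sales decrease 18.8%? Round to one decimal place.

Total contribution margin = 86,340 × $50.73 = $4,380,028.20.
Subtracting fixed costs: EBIT = $4,380,028.20 − $3,493,000 = $887,028.20.
Interest = $154,900.00, so EBIT − I = $732,128.20.
Degree of combined leverage = contribution ÷ (EBIT − I) = $4,380,028.20 ÷ $732,128.20 = 5.9826.
%ΔEPS = DCL × %ΔSales = 5.9826 × -18.8% = -112.5%.

-112.5%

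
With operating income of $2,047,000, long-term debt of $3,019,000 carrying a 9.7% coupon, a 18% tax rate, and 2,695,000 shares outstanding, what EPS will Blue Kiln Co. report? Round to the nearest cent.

$0.53

Pre-tax income = $2,047,000 − $292,843.00 = $1,754,157.00.
Net income = $1,754,157.00 × (1 − 0.18) = $1,438,408.74.
EPS = $1,438,408.74 ÷ 2,695,000 = $0.53.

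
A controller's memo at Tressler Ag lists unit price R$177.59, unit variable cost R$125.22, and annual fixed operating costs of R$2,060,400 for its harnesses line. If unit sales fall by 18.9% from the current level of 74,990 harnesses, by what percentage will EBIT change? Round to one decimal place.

-39.8%

Contribution at this volume is 74,990 × R$52.37 = R$3,927,226.30.
Subtracting fixed costs: EBIT = R$3,927,226.30 − R$2,060,400 = R$1,866,826.30.
DOL = contribution ÷ EBIT = R$3,927,226.30 ÷ R$1,866,826.30 = 2.1037.
%ΔEBIT = DOL × %ΔSales = 2.1037 × -18.9% = -39.8%.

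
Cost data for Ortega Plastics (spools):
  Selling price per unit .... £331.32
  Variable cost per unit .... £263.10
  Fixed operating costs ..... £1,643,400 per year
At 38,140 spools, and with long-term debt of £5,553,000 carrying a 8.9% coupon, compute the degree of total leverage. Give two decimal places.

5.60

At 38,140 units, contribution = 38,140 × £68.22 = £2,601,910.80.
EBIT = £2,601,910.80 − £1,643,400 = £958,510.80. Interest = £494,217.00, so EBIT − I = £464,293.80.
DCL = contribution ÷ (EBIT − I) = £2,601,910.80 ÷ £464,293.80 = 5.6040.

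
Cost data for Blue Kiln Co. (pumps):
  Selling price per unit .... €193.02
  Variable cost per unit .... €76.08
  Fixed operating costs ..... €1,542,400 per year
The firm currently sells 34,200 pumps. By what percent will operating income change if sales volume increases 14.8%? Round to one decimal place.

+24.1%

At 34,200 units, contribution = 34,200 × €116.94 = €3,999,348.00.
Operating income = contribution − fixed costs = €3,999,348.00 − €1,542,400 = €2,456,948.00.
Degree of operating leverage = €3,999,348.00 / €2,456,948.00 = 1.6278.
So EBIT moves 1.6278 × (+14.8%) = +24.1%.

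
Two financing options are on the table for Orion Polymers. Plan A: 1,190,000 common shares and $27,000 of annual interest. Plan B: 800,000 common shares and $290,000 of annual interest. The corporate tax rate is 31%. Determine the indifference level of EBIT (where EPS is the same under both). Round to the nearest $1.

Set EPS_A = EPS_B: (EBIT − $27,000)(1 − 0.31) ÷ 1,190,000 = (EBIT − $290,000)(1 − 0.31) ÷ 800,000.
Cancelling (1 − t) and cross-multiplying: 800,000·(EBIT − 27,000) = 1,190,000·(EBIT − 290,000).
EBIT × (1,190,000 − 800,000) = 290,000 × 1,190,000 − 27,000 × 800,000 = 323,500,000,000, so EBIT = 323,500,000,000 ÷ 390,000 = 829,487.18.

$829,487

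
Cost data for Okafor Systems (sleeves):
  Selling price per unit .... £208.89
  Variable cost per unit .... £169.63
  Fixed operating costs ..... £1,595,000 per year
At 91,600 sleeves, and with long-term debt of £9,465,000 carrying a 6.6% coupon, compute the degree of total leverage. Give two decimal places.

2.61

At 91,600 units, contribution = 91,600 × £39.26 = £3,596,216.00.
Subtracting fixed costs: EBIT = £3,596,216.00 − £1,595,000 = £2,001,216.00. Interest = £624,690.00, so EBIT − I = £1,376,526.00.
DCL = contribution ÷ (EBIT − I) = £3,596,216.00 ÷ £1,376,526.00 = 2.6125.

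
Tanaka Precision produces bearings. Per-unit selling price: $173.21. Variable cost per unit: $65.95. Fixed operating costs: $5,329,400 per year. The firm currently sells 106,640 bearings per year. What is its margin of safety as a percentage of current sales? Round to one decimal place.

53.4%

Contribution margin per unit = $173.21 − $65.95 = $107.26. Break-even units = $5,329,400 ÷ $107.26 = 49,686.74; break-even revenue = 49,686.74 × $173.21 = $8,606,240.67.
Actual sales revenue = 106,640 × $173.21 = $18,471,114.40.
Margin of safety = ($18,471,114.40 − $8,606,240.67) ÷ $18,471,114.40 = 53.4%.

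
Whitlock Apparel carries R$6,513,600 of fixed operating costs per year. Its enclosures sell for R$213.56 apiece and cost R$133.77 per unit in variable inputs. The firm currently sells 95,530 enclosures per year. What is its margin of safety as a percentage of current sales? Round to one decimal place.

14.5%

Unit CM = price − variable cost = R$213.56 − R$133.77 = R$79.79. Break-even units = R$6,513,600 ÷ R$79.79 = 81,634.29; break-even revenue = 81,634.29 × R$213.56 = R$17,433,818.97.
Current sales = 95,530 × R$213.56 = R$20,401,386.80.
Margin of safety = (R$20,401,386.80 − R$17,433,818.97) ÷ R$20,401,386.80 = 14.5%.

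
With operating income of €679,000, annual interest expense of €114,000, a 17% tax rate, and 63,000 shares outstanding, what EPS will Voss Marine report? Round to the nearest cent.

€7.44

Interest = €114,000.00, so EBT = €679,000 − €114,000.00 = €565,000.00.
After tax at 17%: net income = €565,000.00 × 0.83 = €468,950.00.
EPS = €468,950.00 ÷ 63,000 = €7.44.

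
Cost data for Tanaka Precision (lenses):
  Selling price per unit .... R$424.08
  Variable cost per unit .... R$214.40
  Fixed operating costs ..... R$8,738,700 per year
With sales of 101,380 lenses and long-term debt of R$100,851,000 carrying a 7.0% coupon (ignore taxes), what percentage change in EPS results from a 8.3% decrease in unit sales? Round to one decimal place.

-32.3%

At 101,380 units, contribution = 101,380 × R$209.68 = R$21,257,358.40.
Subtracting fixed costs: EBIT = R$21,257,358.40 − R$8,738,700 = R$12,518,658.40.
Interest = R$7,059,570.00, so EBIT − I = R$5,459,088.40.
DCL = total CM / (EBIT − I) = R$21,257,358.40 / R$5,459,088.40 = 3.8939.
EPS therefore changes by 3.8939 × (-8.3%) = -32.3%.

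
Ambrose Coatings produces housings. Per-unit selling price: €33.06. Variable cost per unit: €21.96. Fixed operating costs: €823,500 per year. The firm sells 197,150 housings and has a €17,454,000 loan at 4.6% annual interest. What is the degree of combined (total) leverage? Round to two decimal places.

Contribution at this volume is 197,150 × €11.10 = €2,188,365.00.
Subtracting fixed costs: EBIT = €2,188,365.00 − €823,500 = €1,364,865.00. Interest = €802,884.00.
DOL = €2,188,365.00 ÷ €1,364,865.00 = 1.6034; DFL = €1,364,865.00 ÷ €561,981.00 = 2.4287.
DCL = DOL × DFL = 1.6034 × 2.4287 = 3.8942.

3.89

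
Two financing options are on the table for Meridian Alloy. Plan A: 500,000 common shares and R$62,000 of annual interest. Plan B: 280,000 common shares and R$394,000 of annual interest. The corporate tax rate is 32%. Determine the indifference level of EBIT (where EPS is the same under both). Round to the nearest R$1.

Set EPS_A = EPS_B: (EBIT − R$62,000)(1 − 0.32) ÷ 500,000 = (EBIT − R$394,000)(1 − 0.32) ÷ 280,000.
The (1 − t) factor cancels: (EBIT − 62,000) × 280,000 = (EBIT − 394,000) × 500,000.
EBIT × (500,000 − 280,000) = 394,000 × 500,000 − 62,000 × 280,000 = 179,640,000,000, so EBIT = 179,640,000,000 ÷ 220,000 = 816,545.45.

R$816,545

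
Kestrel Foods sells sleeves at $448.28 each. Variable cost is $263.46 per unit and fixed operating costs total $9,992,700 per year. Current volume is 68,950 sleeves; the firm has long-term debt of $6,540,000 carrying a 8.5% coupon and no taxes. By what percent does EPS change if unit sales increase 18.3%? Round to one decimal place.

+106.3%

Total contribution margin = 68,950 × $184.82 = $12,743,339.00.
Operating income = contribution − fixed costs = $12,743,339.00 − $9,992,700 = $2,750,639.00.
Interest = $555,900.00, so EBIT − I = $2,194,739.00.
Degree of combined leverage = contribution ÷ (EBIT − I) = $12,743,339.00 ÷ $2,194,739.00 = 5.8063.
EPS therefore changes by 5.8063 × (+18.3%) = +106.3%.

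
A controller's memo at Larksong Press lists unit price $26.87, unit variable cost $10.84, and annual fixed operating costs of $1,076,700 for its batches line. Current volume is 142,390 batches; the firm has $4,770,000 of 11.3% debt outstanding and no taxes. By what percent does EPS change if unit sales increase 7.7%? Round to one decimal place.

At 142,390 units, contribution = 142,390 × $16.03 = $2,282,511.70.
EBIT = $2,282,511.70 − $1,076,700 = $1,205,811.70.
Interest = $539,010.00, so EBIT − I = $666,801.70.
Degree of combined leverage = contribution ÷ (EBIT − I) = $2,282,511.70 ÷ $666,801.70 = 3.4231.
EPS therefore changes by 3.4231 × (+7.7%) = +26.4%.

+26.4%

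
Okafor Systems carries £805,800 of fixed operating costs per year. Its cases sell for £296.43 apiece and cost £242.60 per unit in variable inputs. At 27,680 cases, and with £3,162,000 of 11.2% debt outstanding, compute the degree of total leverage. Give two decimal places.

Total contribution margin = 27,680 × £53.83 = £1,490,014.40.
Subtracting fixed costs: EBIT = £1,490,014.40 − £805,800 = £684,214.40. Interest = £354,144.00, so EBIT − I = £330,070.40.
DCL = contribution ÷ (EBIT − I) = £1,490,014.40 ÷ £330,070.40 = 4.5142.

4.51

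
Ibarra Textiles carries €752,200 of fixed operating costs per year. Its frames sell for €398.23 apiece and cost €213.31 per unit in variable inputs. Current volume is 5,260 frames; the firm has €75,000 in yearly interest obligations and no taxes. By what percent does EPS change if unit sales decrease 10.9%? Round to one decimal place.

At 5,260 units, contribution = 5,260 × €184.92 = €972,679.20.
EBIT = €972,679.20 − €752,200 = €220,479.20.
After interest of €75,000.00, pre-tax earnings = €145,479.20.
DCL = total CM / (EBIT − I) = €972,679.20 / €145,479.20 = 6.6860.
%ΔEPS = DCL × %ΔSales = 6.6860 × -10.9% = -72.9%.

-72.9%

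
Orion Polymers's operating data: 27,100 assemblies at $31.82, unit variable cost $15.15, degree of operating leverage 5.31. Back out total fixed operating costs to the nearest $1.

$366,680

Total contribution margin = 27,100 × $16.67 = $451,757.00.
Since DOL = CM ÷ EBIT, EBIT = $451,757.00 ÷ 5.31 = $85,076.65.
And FC = contribution − EBIT = $451,757.00 − $85,076.65 = $366,680.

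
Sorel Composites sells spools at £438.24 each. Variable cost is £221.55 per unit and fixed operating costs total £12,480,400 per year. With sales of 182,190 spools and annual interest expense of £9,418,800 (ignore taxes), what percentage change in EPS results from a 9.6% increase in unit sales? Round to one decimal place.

+21.6%

Contribution at this volume is 182,190 × £216.69 = £39,478,751.10.
Subtracting fixed costs: EBIT = £39,478,751.10 − £12,480,400 = £26,998,351.10.
Interest = £9,418,800.00, so EBIT − I = £17,579,551.10.
Degree of combined leverage = contribution ÷ (EBIT − I) = £39,478,751.10 ÷ £17,579,551.10 = 2.2457.
EPS therefore changes by 2.2457 × (+9.6%) = +21.6%.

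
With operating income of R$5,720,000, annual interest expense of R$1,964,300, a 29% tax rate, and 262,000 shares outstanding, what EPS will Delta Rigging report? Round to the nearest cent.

R$10.18

Interest = R$1,964,300.00, so EBT = R$5,720,000 − R$1,964,300.00 = R$3,755,700.00.
After tax at 29%: net income = R$3,755,700.00 × 0.71 = R$2,666,547.00.
EPS = R$2,666,547.00 ÷ 262,000 = R$10.18.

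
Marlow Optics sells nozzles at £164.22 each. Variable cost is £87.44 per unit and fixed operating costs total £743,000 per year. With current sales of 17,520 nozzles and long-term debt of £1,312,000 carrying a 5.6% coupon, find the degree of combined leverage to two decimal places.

At 17,520 units, contribution = 17,520 × £76.78 = £1,345,185.60.
EBIT = £1,345,185.60 − £743,000 = £602,185.60. Interest = £73,472.00.
DOL = £1,345,185.60 ÷ £602,185.60 = 2.2338; DFL = £602,185.60 ÷ £528,713.60 = 1.1390.
Combined leverage = 2.2338 × 1.1390 = 2.5443.

2.54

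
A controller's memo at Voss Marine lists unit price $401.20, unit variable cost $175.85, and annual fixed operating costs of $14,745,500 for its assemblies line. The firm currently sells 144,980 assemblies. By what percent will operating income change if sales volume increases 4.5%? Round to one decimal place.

+8.2%

At 144,980 units, contribution = 144,980 × $225.35 = $32,671,243.00.
Subtracting fixed costs: EBIT = $32,671,243.00 − $14,745,500 = $17,925,743.00.
Degree of operating leverage = $32,671,243.00 / $17,925,743.00 = 1.8226.
So EBIT moves 1.8226 × (+4.5%) = +8.2%.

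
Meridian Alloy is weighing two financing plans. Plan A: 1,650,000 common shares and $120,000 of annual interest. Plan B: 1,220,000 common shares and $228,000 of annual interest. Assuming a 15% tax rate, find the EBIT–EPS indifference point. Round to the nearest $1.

$534,419

At indifference, (EBIT − 120,000)(1 − t)/1,650,000 = (EBIT − 228,000)(1 − t)/1,220,000.
Cancelling (1 − t) and cross-multiplying: 1,220,000·(EBIT − 120,000) = 1,650,000·(EBIT − 228,000).
EBIT × (1,650,000 − 1,220,000) = 228,000 × 1,650,000 − 120,000 × 1,220,000 = 229,800,000,000, so EBIT = 229,800,000,000 ÷ 430,000 = 534,418.60.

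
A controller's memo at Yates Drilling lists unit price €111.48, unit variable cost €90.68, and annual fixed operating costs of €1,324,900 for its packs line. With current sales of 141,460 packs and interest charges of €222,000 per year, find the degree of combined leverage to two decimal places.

At 141,460 units, contribution = 141,460 × €20.80 = €2,942,368.00.
Operating income = contribution − fixed costs = €2,942,368.00 − €1,324,900 = €1,617,468.00. Interest = €222,000.00.
DOL = €2,942,368.00 ÷ €1,617,468.00 = 1.8191; DFL = €1,617,468.00 ÷ €1,395,468.00 = 1.1591.
Combined leverage = 1.8191 × 1.1591 = 2.1085.

2.11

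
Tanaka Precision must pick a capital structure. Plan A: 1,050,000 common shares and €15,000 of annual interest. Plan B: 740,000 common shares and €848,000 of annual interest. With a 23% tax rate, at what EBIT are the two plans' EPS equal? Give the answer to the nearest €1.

Set EPS_A = EPS_B: (EBIT − €15,000)(1 − 0.23) ÷ 1,050,000 = (EBIT − €848,000)(1 − 0.23) ÷ 740,000.
The (1 − t) factor cancels: (EBIT − 15,000) × 740,000 = (EBIT − 848,000) × 1,050,000.
EBIT × (1,050,000 − 740,000) = 848,000 × 1,050,000 − 15,000 × 740,000 = 879,300,000,000, so EBIT = 879,300,000,000 ÷ 310,000 = 2,836,451.61.

€2,836,452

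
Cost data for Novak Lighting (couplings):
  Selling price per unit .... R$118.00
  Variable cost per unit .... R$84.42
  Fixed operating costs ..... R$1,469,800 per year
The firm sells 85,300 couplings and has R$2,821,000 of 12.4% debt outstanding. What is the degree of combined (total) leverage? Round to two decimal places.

At 85,300 units, contribution = 85,300 × R$33.58 = R$2,864,374.00.
EBIT = R$2,864,374.00 − R$1,469,800 = R$1,394,574.00. Interest = R$349,804.00, so EBIT − I = R$1,044,770.00.
DCL = contribution ÷ (EBIT − I) = R$2,864,374.00 ÷ R$1,044,770.00 = 2.7416.

2.74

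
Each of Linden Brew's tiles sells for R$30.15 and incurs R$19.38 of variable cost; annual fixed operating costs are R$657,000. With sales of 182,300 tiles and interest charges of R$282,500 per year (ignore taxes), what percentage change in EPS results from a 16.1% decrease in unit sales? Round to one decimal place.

-30.9%

Contribution at this volume is 182,300 × R$10.77 = R$1,963,371.00.
Subtracting fixed costs: EBIT = R$1,963,371.00 − R$657,000 = R$1,306,371.00.
After interest of R$282,500.00, pre-tax earnings = R$1,023,871.00.
DCL = total CM / (EBIT − I) = R$1,963,371.00 / R$1,023,871.00 = 1.9176.
%ΔEPS = DCL × %ΔSales = 1.9176 × -16.1% = -30.9%.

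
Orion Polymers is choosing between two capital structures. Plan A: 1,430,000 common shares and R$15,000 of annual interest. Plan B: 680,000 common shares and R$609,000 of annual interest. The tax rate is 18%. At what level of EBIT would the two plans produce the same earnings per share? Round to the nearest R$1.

At indifference, (EBIT − 15,000)(1 − t)/1,430,000 = (EBIT − 609,000)(1 − t)/680,000.
The (1 − t) factor cancels: (EBIT − 15,000) × 680,000 = (EBIT − 609,000) × 1,430,000.
EBIT × (1,430,000 − 680,000) = 609,000 × 1,430,000 − 15,000 × 680,000 = 860,670,000,000, so EBIT = 860,670,000,000 ÷ 750,000 = 1,147,560.00.

R$1,147,560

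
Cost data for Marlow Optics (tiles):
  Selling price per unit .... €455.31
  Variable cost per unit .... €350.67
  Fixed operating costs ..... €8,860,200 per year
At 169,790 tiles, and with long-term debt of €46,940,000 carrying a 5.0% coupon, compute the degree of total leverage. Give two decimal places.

Total contribution margin = 169,790 × €104.64 = €17,766,825.60.
EBIT = €17,766,825.60 − €8,860,200 = €8,906,625.60. Interest = €2,347,000.00, so EBIT − I = €6,559,625.60.
Degree of total leverage = total CM / (EBIT − interest) = €17,766,825.60 / €6,559,625.60 = 2.7085.

2.71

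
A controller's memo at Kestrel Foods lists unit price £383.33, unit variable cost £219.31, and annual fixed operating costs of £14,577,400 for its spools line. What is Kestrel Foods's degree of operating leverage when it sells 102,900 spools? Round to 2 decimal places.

7.34

At 102,900 units, contribution = 102,900 × £164.02 = £16,877,658.00.
Operating income = contribution − fixed costs = £16,877,658.00 − £14,577,400 = £2,300,258.00.
DOL = contribution ÷ EBIT = £16,877,658.00 ÷ £2,300,258.00 = 7.3373.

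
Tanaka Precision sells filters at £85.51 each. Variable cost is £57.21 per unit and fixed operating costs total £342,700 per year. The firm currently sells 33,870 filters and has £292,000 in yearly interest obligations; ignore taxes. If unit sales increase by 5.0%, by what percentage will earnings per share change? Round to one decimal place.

+14.8%

Contribution at this volume is 33,870 × £28.30 = £958,521.00.
Subtracting fixed costs: EBIT = £958,521.00 − £342,700 = £615,821.00.
After interest of £292,000.00, pre-tax earnings = £323,821.00.
Degree of combined leverage = contribution ÷ (EBIT − I) = £958,521.00 ÷ £323,821.00 = 2.9600.
EPS therefore changes by 2.9600 × (+5.0%) = +14.8%.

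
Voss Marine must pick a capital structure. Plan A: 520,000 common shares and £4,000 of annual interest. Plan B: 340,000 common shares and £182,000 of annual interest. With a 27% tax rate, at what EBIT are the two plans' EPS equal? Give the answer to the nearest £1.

£518,222

At indifference, (EBIT − 4,000)(1 − t)/520,000 = (EBIT − 182,000)(1 − t)/340,000.
The (1 − t) factor cancels: (EBIT − 4,000) × 340,000 = (EBIT − 182,000) × 520,000.
Solving, EBIT = (182,000·520,000 − 4,000·340,000) / (520,000 − 340,000) = 93,280,000,000 / 180,000 = 518,222.22.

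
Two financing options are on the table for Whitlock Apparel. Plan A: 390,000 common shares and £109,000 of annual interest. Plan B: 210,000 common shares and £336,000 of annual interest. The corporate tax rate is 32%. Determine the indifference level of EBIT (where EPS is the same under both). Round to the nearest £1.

£600,833

At indifference, (EBIT − 109,000)(1 − t)/390,000 = (EBIT − 336,000)(1 − t)/210,000.
The (1 − t) factor cancels: (EBIT − 109,000) × 210,000 = (EBIT − 336,000) × 390,000.
EBIT × (390,000 − 210,000) = 336,000 × 390,000 − 109,000 × 210,000 = 108,150,000,000, so EBIT = 108,150,000,000 ÷ 180,000 = 600,833.33.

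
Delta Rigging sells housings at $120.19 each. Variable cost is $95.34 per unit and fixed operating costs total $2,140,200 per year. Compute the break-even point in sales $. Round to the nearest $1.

$10,351,334

Contribution margin per unit = $120.19 − $95.34 = $24.85, a CM ratio of $24.85 ÷ $120.19 = 0.2068.
Break-even revenue = fixed costs × price ÷ CM = $2,140,200 × $120.19 ÷ $24.85 = $10,351,334.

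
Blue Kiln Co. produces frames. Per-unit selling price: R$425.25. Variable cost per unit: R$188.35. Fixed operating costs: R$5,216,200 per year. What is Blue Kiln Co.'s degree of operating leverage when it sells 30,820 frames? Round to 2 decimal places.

At 30,820 units, contribution = 30,820 × R$236.90 = R$7,301,258.00.
Subtracting fixed costs: EBIT = R$7,301,258.00 − R$5,216,200 = R$2,085,058.00.
DOL = contribution ÷ EBIT = R$7,301,258.00 ÷ R$2,085,058.00 = 3.5017.

3.50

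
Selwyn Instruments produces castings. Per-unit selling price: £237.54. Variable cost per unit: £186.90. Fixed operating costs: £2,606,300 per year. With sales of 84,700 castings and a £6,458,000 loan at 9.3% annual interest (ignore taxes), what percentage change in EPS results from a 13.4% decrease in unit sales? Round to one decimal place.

-53.1%

Total contribution margin = 84,700 × £50.64 = £4,289,208.00.
Subtracting fixed costs: EBIT = £4,289,208.00 − £2,606,300 = £1,682,908.00.
After interest of £600,594.00, pre-tax earnings = £1,082,314.00.
Degree of combined leverage = contribution ÷ (EBIT − I) = £4,289,208.00 ÷ £1,082,314.00 = 3.9630.
%ΔEPS = DCL × %ΔSales = 3.9630 × -13.4% = -53.1%.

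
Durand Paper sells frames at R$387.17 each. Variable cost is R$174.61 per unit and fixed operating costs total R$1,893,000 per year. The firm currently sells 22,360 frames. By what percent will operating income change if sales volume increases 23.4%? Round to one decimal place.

+38.9%

Contribution at this volume is 22,360 × R$212.56 = R$4,752,841.60.
Operating income = contribution − fixed costs = R$4,752,841.60 − R$1,893,000 = R$2,859,841.60.
So DOL = total CM / EBIT = R$4,752,841.60 / R$2,859,841.60 = 1.6619.
Operating income changes by 1.6619 × +23.4% = +38.9%.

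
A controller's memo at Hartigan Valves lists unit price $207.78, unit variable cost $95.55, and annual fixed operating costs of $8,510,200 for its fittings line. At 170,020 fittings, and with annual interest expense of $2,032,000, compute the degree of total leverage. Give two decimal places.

At 170,020 units, contribution = 170,020 × $112.23 = $19,081,344.60.
Subtracting fixed costs: EBIT = $19,081,344.60 − $8,510,200 = $10,571,144.60. Interest = $2,032,000.00.
DOL = $19,081,344.60 ÷ $10,571,144.60 = 1.8050; DFL = $10,571,144.60 ÷ $8,539,144.60 = 1.2380.
Combined leverage = 1.8050 × 1.2380 = 2.2346.

2.23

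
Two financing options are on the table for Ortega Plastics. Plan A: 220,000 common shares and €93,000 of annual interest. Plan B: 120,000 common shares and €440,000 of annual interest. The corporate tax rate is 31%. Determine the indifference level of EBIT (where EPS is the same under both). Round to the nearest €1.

€856,400

Set EPS_A = EPS_B: (EBIT − €93,000)(1 − 0.31) ÷ 220,000 = (EBIT − €440,000)(1 − 0.31) ÷ 120,000.
The (1 − t) factor cancels: (EBIT − 93,000) × 120,000 = (EBIT − 440,000) × 220,000.
EBIT × (220,000 − 120,000) = 440,000 × 220,000 − 93,000 × 120,000 = 85,640,000,000, so EBIT = 85,640,000,000 ÷ 100,000 = 856,400.00.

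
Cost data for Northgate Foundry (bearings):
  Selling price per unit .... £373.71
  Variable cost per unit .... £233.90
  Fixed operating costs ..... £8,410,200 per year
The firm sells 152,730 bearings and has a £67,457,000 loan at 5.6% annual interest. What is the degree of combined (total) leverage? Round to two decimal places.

At 152,730 units, contribution = 152,730 × £139.81 = £21,353,181.30.
EBIT = £21,353,181.30 − £8,410,200 = £12,942,981.30. Interest = £3,777,592.00.
DOL = £21,353,181.30 ÷ £12,942,981.30 = 1.6498; DFL = £12,942,981.30 ÷ £9,165,389.30 = 1.4122.
Combined leverage = 1.6498 × 1.4122 = 2.3298.

2.33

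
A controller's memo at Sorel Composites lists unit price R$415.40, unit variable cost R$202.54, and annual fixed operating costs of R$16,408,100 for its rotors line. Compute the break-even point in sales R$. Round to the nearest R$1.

Contribution margin per unit = R$415.40 − R$202.54 = R$212.86, a CM ratio of R$212.86 ÷ R$415.40 = 0.5124.
Break-even revenue = fixed costs × price ÷ CM = R$16,408,100 × R$415.40 ÷ R$212.86 = R$32,020,693.

R$32,020,693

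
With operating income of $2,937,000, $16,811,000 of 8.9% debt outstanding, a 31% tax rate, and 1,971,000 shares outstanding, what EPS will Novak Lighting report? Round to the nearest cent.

$0.50

Interest = $1,496,179.00, so EBT = $2,937,000 − $1,496,179.00 = $1,440,821.00.
Net income = $1,440,821.00 × (1 − 0.31) = $994,166.49.
EPS = $994,166.49 ÷ 1,971,000 = $0.50.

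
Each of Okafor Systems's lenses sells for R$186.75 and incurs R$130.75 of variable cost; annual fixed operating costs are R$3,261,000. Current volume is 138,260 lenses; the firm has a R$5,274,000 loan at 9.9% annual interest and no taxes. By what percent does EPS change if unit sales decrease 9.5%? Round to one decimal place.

At 138,260 units, contribution = 138,260 × R$56.00 = R$7,742,560.00.
EBIT = R$7,742,560.00 − R$3,261,000 = R$4,481,560.00.
Interest = R$522,126.00, so EBIT − I = R$3,959,434.00.
DCL = total CM / (EBIT − I) = R$7,742,560.00 / R$3,959,434.00 = 1.9555.
%ΔEPS = DCL × %ΔSales = 1.9555 × -9.5% = -18.6%.

-18.6%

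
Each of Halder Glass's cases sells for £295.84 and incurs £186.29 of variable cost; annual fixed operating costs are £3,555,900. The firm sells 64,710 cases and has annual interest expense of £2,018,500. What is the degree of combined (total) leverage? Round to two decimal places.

4.68

At 64,710 units, contribution = 64,710 × £109.55 = £7,088,980.50.
EBIT = £7,088,980.50 − £3,555,900 = £3,533,080.50. Interest = £2,018,500.00.
DOL = £7,088,980.50 ÷ £3,533,080.50 = 2.0065; DFL = £3,533,080.50 ÷ £1,514,580.50 = 2.3327.
Combined leverage = 2.0065 × 2.3327 = 4.6806.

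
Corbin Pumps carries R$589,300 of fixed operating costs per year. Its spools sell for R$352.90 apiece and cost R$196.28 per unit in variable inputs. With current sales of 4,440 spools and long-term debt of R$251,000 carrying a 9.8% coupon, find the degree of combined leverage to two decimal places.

8.53

At 4,440 units, contribution = 4,440 × R$156.62 = R$695,392.80.
Operating income = contribution − fixed costs = R$695,392.80 − R$589,300 = R$106,092.80. Interest = R$24,598.00.
DOL = R$695,392.80 ÷ R$106,092.80 = 6.5546; DFL = R$106,092.80 ÷ R$81,494.80 = 1.3018.
Combined leverage = 6.5546 × 1.3018 = 8.5328.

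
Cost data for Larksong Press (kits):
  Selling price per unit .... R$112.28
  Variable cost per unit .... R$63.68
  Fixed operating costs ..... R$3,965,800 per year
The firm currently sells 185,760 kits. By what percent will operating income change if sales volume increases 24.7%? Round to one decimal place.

At 185,760 units, contribution = 185,760 × R$48.60 = R$9,027,936.00.
Operating income = contribution − fixed costs = R$9,027,936.00 − R$3,965,800 = R$5,062,136.00.
Degree of operating leverage = R$9,027,936.00 / R$5,062,136.00 = 1.7834.
%ΔEBIT = DOL × %ΔSales = 1.7834 × +24.7% = +44.1%.

+44.1%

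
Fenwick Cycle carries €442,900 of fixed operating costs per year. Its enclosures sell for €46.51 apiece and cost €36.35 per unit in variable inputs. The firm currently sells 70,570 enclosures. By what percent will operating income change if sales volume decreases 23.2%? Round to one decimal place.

At 70,570 units, contribution = 70,570 × €10.16 = €716,991.20.
Operating income = contribution − fixed costs = €716,991.20 − €442,900 = €274,091.20.
So DOL = total CM / EBIT = €716,991.20 / €274,091.20 = 2.6159.
So EBIT moves 2.6159 × (-23.2%) = -60.7%.

-60.7%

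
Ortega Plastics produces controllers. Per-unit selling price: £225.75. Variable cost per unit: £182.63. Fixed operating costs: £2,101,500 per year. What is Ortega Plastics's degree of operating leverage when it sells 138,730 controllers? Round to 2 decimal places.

1.54

At 138,730 units, contribution = 138,730 × £43.12 = £5,982,037.60.
EBIT = £5,982,037.60 − £2,101,500 = £3,880,537.60.
So DOL = total CM / EBIT = £5,982,037.60 / £3,880,537.60 = 1.5415.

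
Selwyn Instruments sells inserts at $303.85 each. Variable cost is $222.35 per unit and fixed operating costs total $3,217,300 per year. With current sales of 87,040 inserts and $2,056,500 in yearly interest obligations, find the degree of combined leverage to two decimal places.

Contribution at this volume is 87,040 × $81.50 = $7,093,760.00.
Operating income = contribution − fixed costs = $7,093,760.00 − $3,217,300 = $3,876,460.00. Interest = $2,056,500.00.
DOL = $7,093,760.00 ÷ $3,876,460.00 = 1.8300; DFL = $3,876,460.00 ÷ $1,819,960.00 = 2.1300.
Combined leverage = 1.8300 × 2.1300 = 3.8979.

3.90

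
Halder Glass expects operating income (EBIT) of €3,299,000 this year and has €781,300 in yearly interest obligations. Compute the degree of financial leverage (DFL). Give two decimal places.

Interest = €781,300.00.
Degree of financial leverage = EBIT / (EBIT − interest) = €3,299,000 / €2,517,700.00 = 1.3103.

1.31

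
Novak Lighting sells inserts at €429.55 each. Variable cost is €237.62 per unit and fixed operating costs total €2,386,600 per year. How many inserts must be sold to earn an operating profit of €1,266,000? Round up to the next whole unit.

19,031 inserts

Contribution margin per unit = €429.55 − €237.62 = €191.93.
Need Q such that Q × €191.93 − €2,386,600 = €1,266,000, i.e. Q = €3,652,600 / €191.93 = 19,030.90 → 19,031.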